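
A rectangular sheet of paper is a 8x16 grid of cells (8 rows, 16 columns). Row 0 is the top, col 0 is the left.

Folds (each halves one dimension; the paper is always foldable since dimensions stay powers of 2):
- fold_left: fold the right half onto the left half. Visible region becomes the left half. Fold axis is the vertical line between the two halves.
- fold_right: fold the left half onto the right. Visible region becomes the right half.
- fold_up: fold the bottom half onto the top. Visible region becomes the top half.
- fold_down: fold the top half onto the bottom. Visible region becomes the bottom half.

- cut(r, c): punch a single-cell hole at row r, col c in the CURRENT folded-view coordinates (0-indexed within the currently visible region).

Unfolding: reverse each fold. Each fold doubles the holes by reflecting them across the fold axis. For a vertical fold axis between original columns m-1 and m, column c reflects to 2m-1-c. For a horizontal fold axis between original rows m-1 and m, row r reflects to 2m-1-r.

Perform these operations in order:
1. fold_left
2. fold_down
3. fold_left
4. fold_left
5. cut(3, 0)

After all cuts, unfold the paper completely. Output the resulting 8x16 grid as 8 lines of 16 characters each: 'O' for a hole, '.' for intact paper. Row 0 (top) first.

Op 1 fold_left: fold axis v@8; visible region now rows[0,8) x cols[0,8) = 8x8
Op 2 fold_down: fold axis h@4; visible region now rows[4,8) x cols[0,8) = 4x8
Op 3 fold_left: fold axis v@4; visible region now rows[4,8) x cols[0,4) = 4x4
Op 4 fold_left: fold axis v@2; visible region now rows[4,8) x cols[0,2) = 4x2
Op 5 cut(3, 0): punch at orig (7,0); cuts so far [(7, 0)]; region rows[4,8) x cols[0,2) = 4x2
Unfold 1 (reflect across v@2): 2 holes -> [(7, 0), (7, 3)]
Unfold 2 (reflect across v@4): 4 holes -> [(7, 0), (7, 3), (7, 4), (7, 7)]
Unfold 3 (reflect across h@4): 8 holes -> [(0, 0), (0, 3), (0, 4), (0, 7), (7, 0), (7, 3), (7, 4), (7, 7)]
Unfold 4 (reflect across v@8): 16 holes -> [(0, 0), (0, 3), (0, 4), (0, 7), (0, 8), (0, 11), (0, 12), (0, 15), (7, 0), (7, 3), (7, 4), (7, 7), (7, 8), (7, 11), (7, 12), (7, 15)]

Answer: O..OO..OO..OO..O
................
................
................
................
................
................
O..OO..OO..OO..O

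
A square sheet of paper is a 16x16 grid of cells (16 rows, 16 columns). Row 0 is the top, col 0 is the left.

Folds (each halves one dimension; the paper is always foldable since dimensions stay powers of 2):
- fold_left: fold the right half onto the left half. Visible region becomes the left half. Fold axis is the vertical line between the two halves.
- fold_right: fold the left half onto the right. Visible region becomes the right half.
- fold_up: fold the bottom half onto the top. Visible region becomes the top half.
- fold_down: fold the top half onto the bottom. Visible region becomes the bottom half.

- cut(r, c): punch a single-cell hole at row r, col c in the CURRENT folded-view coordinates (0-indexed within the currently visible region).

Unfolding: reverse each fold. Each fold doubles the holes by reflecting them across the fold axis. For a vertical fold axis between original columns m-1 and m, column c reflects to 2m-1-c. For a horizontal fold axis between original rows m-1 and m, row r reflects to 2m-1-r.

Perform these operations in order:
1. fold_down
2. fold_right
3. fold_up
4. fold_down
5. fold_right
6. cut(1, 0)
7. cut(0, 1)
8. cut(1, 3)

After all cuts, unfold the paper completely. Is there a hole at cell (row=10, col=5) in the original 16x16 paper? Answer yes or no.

Op 1 fold_down: fold axis h@8; visible region now rows[8,16) x cols[0,16) = 8x16
Op 2 fold_right: fold axis v@8; visible region now rows[8,16) x cols[8,16) = 8x8
Op 3 fold_up: fold axis h@12; visible region now rows[8,12) x cols[8,16) = 4x8
Op 4 fold_down: fold axis h@10; visible region now rows[10,12) x cols[8,16) = 2x8
Op 5 fold_right: fold axis v@12; visible region now rows[10,12) x cols[12,16) = 2x4
Op 6 cut(1, 0): punch at orig (11,12); cuts so far [(11, 12)]; region rows[10,12) x cols[12,16) = 2x4
Op 7 cut(0, 1): punch at orig (10,13); cuts so far [(10, 13), (11, 12)]; region rows[10,12) x cols[12,16) = 2x4
Op 8 cut(1, 3): punch at orig (11,15); cuts so far [(10, 13), (11, 12), (11, 15)]; region rows[10,12) x cols[12,16) = 2x4
Unfold 1 (reflect across v@12): 6 holes -> [(10, 10), (10, 13), (11, 8), (11, 11), (11, 12), (11, 15)]
Unfold 2 (reflect across h@10): 12 holes -> [(8, 8), (8, 11), (8, 12), (8, 15), (9, 10), (9, 13), (10, 10), (10, 13), (11, 8), (11, 11), (11, 12), (11, 15)]
Unfold 3 (reflect across h@12): 24 holes -> [(8, 8), (8, 11), (8, 12), (8, 15), (9, 10), (9, 13), (10, 10), (10, 13), (11, 8), (11, 11), (11, 12), (11, 15), (12, 8), (12, 11), (12, 12), (12, 15), (13, 10), (13, 13), (14, 10), (14, 13), (15, 8), (15, 11), (15, 12), (15, 15)]
Unfold 4 (reflect across v@8): 48 holes -> [(8, 0), (8, 3), (8, 4), (8, 7), (8, 8), (8, 11), (8, 12), (8, 15), (9, 2), (9, 5), (9, 10), (9, 13), (10, 2), (10, 5), (10, 10), (10, 13), (11, 0), (11, 3), (11, 4), (11, 7), (11, 8), (11, 11), (11, 12), (11, 15), (12, 0), (12, 3), (12, 4), (12, 7), (12, 8), (12, 11), (12, 12), (12, 15), (13, 2), (13, 5), (13, 10), (13, 13), (14, 2), (14, 5), (14, 10), (14, 13), (15, 0), (15, 3), (15, 4), (15, 7), (15, 8), (15, 11), (15, 12), (15, 15)]
Unfold 5 (reflect across h@8): 96 holes -> [(0, 0), (0, 3), (0, 4), (0, 7), (0, 8), (0, 11), (0, 12), (0, 15), (1, 2), (1, 5), (1, 10), (1, 13), (2, 2), (2, 5), (2, 10), (2, 13), (3, 0), (3, 3), (3, 4), (3, 7), (3, 8), (3, 11), (3, 12), (3, 15), (4, 0), (4, 3), (4, 4), (4, 7), (4, 8), (4, 11), (4, 12), (4, 15), (5, 2), (5, 5), (5, 10), (5, 13), (6, 2), (6, 5), (6, 10), (6, 13), (7, 0), (7, 3), (7, 4), (7, 7), (7, 8), (7, 11), (7, 12), (7, 15), (8, 0), (8, 3), (8, 4), (8, 7), (8, 8), (8, 11), (8, 12), (8, 15), (9, 2), (9, 5), (9, 10), (9, 13), (10, 2), (10, 5), (10, 10), (10, 13), (11, 0), (11, 3), (11, 4), (11, 7), (11, 8), (11, 11), (11, 12), (11, 15), (12, 0), (12, 3), (12, 4), (12, 7), (12, 8), (12, 11), (12, 12), (12, 15), (13, 2), (13, 5), (13, 10), (13, 13), (14, 2), (14, 5), (14, 10), (14, 13), (15, 0), (15, 3), (15, 4), (15, 7), (15, 8), (15, 11), (15, 12), (15, 15)]
Holes: [(0, 0), (0, 3), (0, 4), (0, 7), (0, 8), (0, 11), (0, 12), (0, 15), (1, 2), (1, 5), (1, 10), (1, 13), (2, 2), (2, 5), (2, 10), (2, 13), (3, 0), (3, 3), (3, 4), (3, 7), (3, 8), (3, 11), (3, 12), (3, 15), (4, 0), (4, 3), (4, 4), (4, 7), (4, 8), (4, 11), (4, 12), (4, 15), (5, 2), (5, 5), (5, 10), (5, 13), (6, 2), (6, 5), (6, 10), (6, 13), (7, 0), (7, 3), (7, 4), (7, 7), (7, 8), (7, 11), (7, 12), (7, 15), (8, 0), (8, 3), (8, 4), (8, 7), (8, 8), (8, 11), (8, 12), (8, 15), (9, 2), (9, 5), (9, 10), (9, 13), (10, 2), (10, 5), (10, 10), (10, 13), (11, 0), (11, 3), (11, 4), (11, 7), (11, 8), (11, 11), (11, 12), (11, 15), (12, 0), (12, 3), (12, 4), (12, 7), (12, 8), (12, 11), (12, 12), (12, 15), (13, 2), (13, 5), (13, 10), (13, 13), (14, 2), (14, 5), (14, 10), (14, 13), (15, 0), (15, 3), (15, 4), (15, 7), (15, 8), (15, 11), (15, 12), (15, 15)]

Answer: yes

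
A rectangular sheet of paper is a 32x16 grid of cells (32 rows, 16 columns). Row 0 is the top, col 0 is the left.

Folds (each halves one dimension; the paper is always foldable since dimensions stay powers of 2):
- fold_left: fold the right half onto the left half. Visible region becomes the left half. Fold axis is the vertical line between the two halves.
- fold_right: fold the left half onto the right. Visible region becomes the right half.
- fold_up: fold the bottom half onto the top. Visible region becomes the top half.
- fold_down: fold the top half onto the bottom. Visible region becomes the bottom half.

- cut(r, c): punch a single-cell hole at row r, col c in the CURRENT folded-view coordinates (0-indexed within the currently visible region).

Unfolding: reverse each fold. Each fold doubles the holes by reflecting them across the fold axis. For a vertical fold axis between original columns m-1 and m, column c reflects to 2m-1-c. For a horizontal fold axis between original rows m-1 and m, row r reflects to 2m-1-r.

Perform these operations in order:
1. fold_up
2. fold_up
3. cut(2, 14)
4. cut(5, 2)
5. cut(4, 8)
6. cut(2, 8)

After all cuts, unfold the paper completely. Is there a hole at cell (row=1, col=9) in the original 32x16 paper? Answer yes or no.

Answer: no

Derivation:
Op 1 fold_up: fold axis h@16; visible region now rows[0,16) x cols[0,16) = 16x16
Op 2 fold_up: fold axis h@8; visible region now rows[0,8) x cols[0,16) = 8x16
Op 3 cut(2, 14): punch at orig (2,14); cuts so far [(2, 14)]; region rows[0,8) x cols[0,16) = 8x16
Op 4 cut(5, 2): punch at orig (5,2); cuts so far [(2, 14), (5, 2)]; region rows[0,8) x cols[0,16) = 8x16
Op 5 cut(4, 8): punch at orig (4,8); cuts so far [(2, 14), (4, 8), (5, 2)]; region rows[0,8) x cols[0,16) = 8x16
Op 6 cut(2, 8): punch at orig (2,8); cuts so far [(2, 8), (2, 14), (4, 8), (5, 2)]; region rows[0,8) x cols[0,16) = 8x16
Unfold 1 (reflect across h@8): 8 holes -> [(2, 8), (2, 14), (4, 8), (5, 2), (10, 2), (11, 8), (13, 8), (13, 14)]
Unfold 2 (reflect across h@16): 16 holes -> [(2, 8), (2, 14), (4, 8), (5, 2), (10, 2), (11, 8), (13, 8), (13, 14), (18, 8), (18, 14), (20, 8), (21, 2), (26, 2), (27, 8), (29, 8), (29, 14)]
Holes: [(2, 8), (2, 14), (4, 8), (5, 2), (10, 2), (11, 8), (13, 8), (13, 14), (18, 8), (18, 14), (20, 8), (21, 2), (26, 2), (27, 8), (29, 8), (29, 14)]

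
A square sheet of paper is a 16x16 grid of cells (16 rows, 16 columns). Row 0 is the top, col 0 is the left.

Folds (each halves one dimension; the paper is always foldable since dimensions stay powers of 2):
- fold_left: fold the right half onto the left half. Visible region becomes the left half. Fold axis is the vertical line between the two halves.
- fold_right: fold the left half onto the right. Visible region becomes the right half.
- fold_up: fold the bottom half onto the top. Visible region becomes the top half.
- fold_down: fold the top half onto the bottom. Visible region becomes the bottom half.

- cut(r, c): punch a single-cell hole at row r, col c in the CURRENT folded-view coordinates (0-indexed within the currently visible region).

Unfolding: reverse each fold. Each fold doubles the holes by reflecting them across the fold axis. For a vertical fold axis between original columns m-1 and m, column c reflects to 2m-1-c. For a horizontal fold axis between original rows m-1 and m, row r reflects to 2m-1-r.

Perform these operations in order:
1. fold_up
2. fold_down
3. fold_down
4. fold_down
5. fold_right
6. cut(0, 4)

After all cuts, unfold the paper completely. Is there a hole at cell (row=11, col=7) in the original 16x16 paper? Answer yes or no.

Answer: no

Derivation:
Op 1 fold_up: fold axis h@8; visible region now rows[0,8) x cols[0,16) = 8x16
Op 2 fold_down: fold axis h@4; visible region now rows[4,8) x cols[0,16) = 4x16
Op 3 fold_down: fold axis h@6; visible region now rows[6,8) x cols[0,16) = 2x16
Op 4 fold_down: fold axis h@7; visible region now rows[7,8) x cols[0,16) = 1x16
Op 5 fold_right: fold axis v@8; visible region now rows[7,8) x cols[8,16) = 1x8
Op 6 cut(0, 4): punch at orig (7,12); cuts so far [(7, 12)]; region rows[7,8) x cols[8,16) = 1x8
Unfold 1 (reflect across v@8): 2 holes -> [(7, 3), (7, 12)]
Unfold 2 (reflect across h@7): 4 holes -> [(6, 3), (6, 12), (7, 3), (7, 12)]
Unfold 3 (reflect across h@6): 8 holes -> [(4, 3), (4, 12), (5, 3), (5, 12), (6, 3), (6, 12), (7, 3), (7, 12)]
Unfold 4 (reflect across h@4): 16 holes -> [(0, 3), (0, 12), (1, 3), (1, 12), (2, 3), (2, 12), (3, 3), (3, 12), (4, 3), (4, 12), (5, 3), (5, 12), (6, 3), (6, 12), (7, 3), (7, 12)]
Unfold 5 (reflect across h@8): 32 holes -> [(0, 3), (0, 12), (1, 3), (1, 12), (2, 3), (2, 12), (3, 3), (3, 12), (4, 3), (4, 12), (5, 3), (5, 12), (6, 3), (6, 12), (7, 3), (7, 12), (8, 3), (8, 12), (9, 3), (9, 12), (10, 3), (10, 12), (11, 3), (11, 12), (12, 3), (12, 12), (13, 3), (13, 12), (14, 3), (14, 12), (15, 3), (15, 12)]
Holes: [(0, 3), (0, 12), (1, 3), (1, 12), (2, 3), (2, 12), (3, 3), (3, 12), (4, 3), (4, 12), (5, 3), (5, 12), (6, 3), (6, 12), (7, 3), (7, 12), (8, 3), (8, 12), (9, 3), (9, 12), (10, 3), (10, 12), (11, 3), (11, 12), (12, 3), (12, 12), (13, 3), (13, 12), (14, 3), (14, 12), (15, 3), (15, 12)]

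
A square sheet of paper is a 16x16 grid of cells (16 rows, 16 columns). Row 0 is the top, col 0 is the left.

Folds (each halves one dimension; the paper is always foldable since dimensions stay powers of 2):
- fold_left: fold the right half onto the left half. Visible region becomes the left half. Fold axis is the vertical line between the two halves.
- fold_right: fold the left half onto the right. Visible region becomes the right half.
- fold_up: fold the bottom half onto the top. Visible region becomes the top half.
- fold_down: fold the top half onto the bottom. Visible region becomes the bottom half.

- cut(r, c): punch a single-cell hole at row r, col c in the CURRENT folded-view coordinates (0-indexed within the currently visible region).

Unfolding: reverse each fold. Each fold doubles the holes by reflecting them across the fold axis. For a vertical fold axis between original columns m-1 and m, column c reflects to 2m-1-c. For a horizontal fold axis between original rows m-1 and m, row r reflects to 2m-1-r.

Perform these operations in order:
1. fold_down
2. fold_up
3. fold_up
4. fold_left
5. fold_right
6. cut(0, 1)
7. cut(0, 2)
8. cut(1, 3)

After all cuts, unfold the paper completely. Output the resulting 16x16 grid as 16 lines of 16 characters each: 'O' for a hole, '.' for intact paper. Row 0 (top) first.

Answer: .OO..OO..OO..OO.
O......OO......O
O......OO......O
.OO..OO..OO..OO.
.OO..OO..OO..OO.
O......OO......O
O......OO......O
.OO..OO..OO..OO.
.OO..OO..OO..OO.
O......OO......O
O......OO......O
.OO..OO..OO..OO.
.OO..OO..OO..OO.
O......OO......O
O......OO......O
.OO..OO..OO..OO.

Derivation:
Op 1 fold_down: fold axis h@8; visible region now rows[8,16) x cols[0,16) = 8x16
Op 2 fold_up: fold axis h@12; visible region now rows[8,12) x cols[0,16) = 4x16
Op 3 fold_up: fold axis h@10; visible region now rows[8,10) x cols[0,16) = 2x16
Op 4 fold_left: fold axis v@8; visible region now rows[8,10) x cols[0,8) = 2x8
Op 5 fold_right: fold axis v@4; visible region now rows[8,10) x cols[4,8) = 2x4
Op 6 cut(0, 1): punch at orig (8,5); cuts so far [(8, 5)]; region rows[8,10) x cols[4,8) = 2x4
Op 7 cut(0, 2): punch at orig (8,6); cuts so far [(8, 5), (8, 6)]; region rows[8,10) x cols[4,8) = 2x4
Op 8 cut(1, 3): punch at orig (9,7); cuts so far [(8, 5), (8, 6), (9, 7)]; region rows[8,10) x cols[4,8) = 2x4
Unfold 1 (reflect across v@4): 6 holes -> [(8, 1), (8, 2), (8, 5), (8, 6), (9, 0), (9, 7)]
Unfold 2 (reflect across v@8): 12 holes -> [(8, 1), (8, 2), (8, 5), (8, 6), (8, 9), (8, 10), (8, 13), (8, 14), (9, 0), (9, 7), (9, 8), (9, 15)]
Unfold 3 (reflect across h@10): 24 holes -> [(8, 1), (8, 2), (8, 5), (8, 6), (8, 9), (8, 10), (8, 13), (8, 14), (9, 0), (9, 7), (9, 8), (9, 15), (10, 0), (10, 7), (10, 8), (10, 15), (11, 1), (11, 2), (11, 5), (11, 6), (11, 9), (11, 10), (11, 13), (11, 14)]
Unfold 4 (reflect across h@12): 48 holes -> [(8, 1), (8, 2), (8, 5), (8, 6), (8, 9), (8, 10), (8, 13), (8, 14), (9, 0), (9, 7), (9, 8), (9, 15), (10, 0), (10, 7), (10, 8), (10, 15), (11, 1), (11, 2), (11, 5), (11, 6), (11, 9), (11, 10), (11, 13), (11, 14), (12, 1), (12, 2), (12, 5), (12, 6), (12, 9), (12, 10), (12, 13), (12, 14), (13, 0), (13, 7), (13, 8), (13, 15), (14, 0), (14, 7), (14, 8), (14, 15), (15, 1), (15, 2), (15, 5), (15, 6), (15, 9), (15, 10), (15, 13), (15, 14)]
Unfold 5 (reflect across h@8): 96 holes -> [(0, 1), (0, 2), (0, 5), (0, 6), (0, 9), (0, 10), (0, 13), (0, 14), (1, 0), (1, 7), (1, 8), (1, 15), (2, 0), (2, 7), (2, 8), (2, 15), (3, 1), (3, 2), (3, 5), (3, 6), (3, 9), (3, 10), (3, 13), (3, 14), (4, 1), (4, 2), (4, 5), (4, 6), (4, 9), (4, 10), (4, 13), (4, 14), (5, 0), (5, 7), (5, 8), (5, 15), (6, 0), (6, 7), (6, 8), (6, 15), (7, 1), (7, 2), (7, 5), (7, 6), (7, 9), (7, 10), (7, 13), (7, 14), (8, 1), (8, 2), (8, 5), (8, 6), (8, 9), (8, 10), (8, 13), (8, 14), (9, 0), (9, 7), (9, 8), (9, 15), (10, 0), (10, 7), (10, 8), (10, 15), (11, 1), (11, 2), (11, 5), (11, 6), (11, 9), (11, 10), (11, 13), (11, 14), (12, 1), (12, 2), (12, 5), (12, 6), (12, 9), (12, 10), (12, 13), (12, 14), (13, 0), (13, 7), (13, 8), (13, 15), (14, 0), (14, 7), (14, 8), (14, 15), (15, 1), (15, 2), (15, 5), (15, 6), (15, 9), (15, 10), (15, 13), (15, 14)]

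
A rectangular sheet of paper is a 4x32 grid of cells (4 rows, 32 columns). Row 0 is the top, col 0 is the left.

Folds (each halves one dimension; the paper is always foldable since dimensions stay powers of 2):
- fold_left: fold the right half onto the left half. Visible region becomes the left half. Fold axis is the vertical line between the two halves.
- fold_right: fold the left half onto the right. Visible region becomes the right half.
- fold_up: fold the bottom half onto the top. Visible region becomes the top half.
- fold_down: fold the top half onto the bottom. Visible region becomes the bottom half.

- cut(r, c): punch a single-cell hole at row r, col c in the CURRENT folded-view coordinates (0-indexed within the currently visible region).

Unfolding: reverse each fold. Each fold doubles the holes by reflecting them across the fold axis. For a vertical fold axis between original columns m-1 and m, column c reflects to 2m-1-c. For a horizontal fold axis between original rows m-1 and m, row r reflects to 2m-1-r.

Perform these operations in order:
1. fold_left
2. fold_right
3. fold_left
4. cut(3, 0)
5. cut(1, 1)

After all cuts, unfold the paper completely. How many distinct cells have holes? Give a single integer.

Op 1 fold_left: fold axis v@16; visible region now rows[0,4) x cols[0,16) = 4x16
Op 2 fold_right: fold axis v@8; visible region now rows[0,4) x cols[8,16) = 4x8
Op 3 fold_left: fold axis v@12; visible region now rows[0,4) x cols[8,12) = 4x4
Op 4 cut(3, 0): punch at orig (3,8); cuts so far [(3, 8)]; region rows[0,4) x cols[8,12) = 4x4
Op 5 cut(1, 1): punch at orig (1,9); cuts so far [(1, 9), (3, 8)]; region rows[0,4) x cols[8,12) = 4x4
Unfold 1 (reflect across v@12): 4 holes -> [(1, 9), (1, 14), (3, 8), (3, 15)]
Unfold 2 (reflect across v@8): 8 holes -> [(1, 1), (1, 6), (1, 9), (1, 14), (3, 0), (3, 7), (3, 8), (3, 15)]
Unfold 3 (reflect across v@16): 16 holes -> [(1, 1), (1, 6), (1, 9), (1, 14), (1, 17), (1, 22), (1, 25), (1, 30), (3, 0), (3, 7), (3, 8), (3, 15), (3, 16), (3, 23), (3, 24), (3, 31)]

Answer: 16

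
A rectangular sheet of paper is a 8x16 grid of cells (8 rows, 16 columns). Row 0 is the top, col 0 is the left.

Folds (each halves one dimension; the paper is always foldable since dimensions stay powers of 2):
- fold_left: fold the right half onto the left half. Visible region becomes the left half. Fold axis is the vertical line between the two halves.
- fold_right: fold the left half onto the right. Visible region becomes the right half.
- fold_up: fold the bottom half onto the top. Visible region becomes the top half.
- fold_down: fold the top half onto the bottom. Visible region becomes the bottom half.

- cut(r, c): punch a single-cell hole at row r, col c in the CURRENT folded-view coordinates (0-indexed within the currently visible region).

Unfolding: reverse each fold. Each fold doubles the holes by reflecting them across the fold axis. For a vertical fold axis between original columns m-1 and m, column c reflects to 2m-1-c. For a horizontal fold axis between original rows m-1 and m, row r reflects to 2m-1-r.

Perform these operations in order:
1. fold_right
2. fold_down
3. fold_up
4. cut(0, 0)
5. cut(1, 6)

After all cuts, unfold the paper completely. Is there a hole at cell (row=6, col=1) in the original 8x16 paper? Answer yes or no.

Answer: yes

Derivation:
Op 1 fold_right: fold axis v@8; visible region now rows[0,8) x cols[8,16) = 8x8
Op 2 fold_down: fold axis h@4; visible region now rows[4,8) x cols[8,16) = 4x8
Op 3 fold_up: fold axis h@6; visible region now rows[4,6) x cols[8,16) = 2x8
Op 4 cut(0, 0): punch at orig (4,8); cuts so far [(4, 8)]; region rows[4,6) x cols[8,16) = 2x8
Op 5 cut(1, 6): punch at orig (5,14); cuts so far [(4, 8), (5, 14)]; region rows[4,6) x cols[8,16) = 2x8
Unfold 1 (reflect across h@6): 4 holes -> [(4, 8), (5, 14), (6, 14), (7, 8)]
Unfold 2 (reflect across h@4): 8 holes -> [(0, 8), (1, 14), (2, 14), (3, 8), (4, 8), (5, 14), (6, 14), (7, 8)]
Unfold 3 (reflect across v@8): 16 holes -> [(0, 7), (0, 8), (1, 1), (1, 14), (2, 1), (2, 14), (3, 7), (3, 8), (4, 7), (4, 8), (5, 1), (5, 14), (6, 1), (6, 14), (7, 7), (7, 8)]
Holes: [(0, 7), (0, 8), (1, 1), (1, 14), (2, 1), (2, 14), (3, 7), (3, 8), (4, 7), (4, 8), (5, 1), (5, 14), (6, 1), (6, 14), (7, 7), (7, 8)]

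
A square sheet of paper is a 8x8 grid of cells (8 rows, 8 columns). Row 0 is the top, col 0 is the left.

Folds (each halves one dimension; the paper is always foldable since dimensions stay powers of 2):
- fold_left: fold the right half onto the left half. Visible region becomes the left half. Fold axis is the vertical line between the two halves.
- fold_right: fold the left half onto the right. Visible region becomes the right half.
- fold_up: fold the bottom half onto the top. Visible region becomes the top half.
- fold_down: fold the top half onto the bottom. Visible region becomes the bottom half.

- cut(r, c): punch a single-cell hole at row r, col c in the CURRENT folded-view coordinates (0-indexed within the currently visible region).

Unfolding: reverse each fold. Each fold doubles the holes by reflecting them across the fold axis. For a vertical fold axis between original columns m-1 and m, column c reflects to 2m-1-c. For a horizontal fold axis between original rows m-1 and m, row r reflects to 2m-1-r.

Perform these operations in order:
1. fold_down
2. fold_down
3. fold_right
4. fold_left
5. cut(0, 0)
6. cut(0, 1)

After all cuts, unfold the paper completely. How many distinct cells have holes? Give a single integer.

Answer: 32

Derivation:
Op 1 fold_down: fold axis h@4; visible region now rows[4,8) x cols[0,8) = 4x8
Op 2 fold_down: fold axis h@6; visible region now rows[6,8) x cols[0,8) = 2x8
Op 3 fold_right: fold axis v@4; visible region now rows[6,8) x cols[4,8) = 2x4
Op 4 fold_left: fold axis v@6; visible region now rows[6,8) x cols[4,6) = 2x2
Op 5 cut(0, 0): punch at orig (6,4); cuts so far [(6, 4)]; region rows[6,8) x cols[4,6) = 2x2
Op 6 cut(0, 1): punch at orig (6,5); cuts so far [(6, 4), (6, 5)]; region rows[6,8) x cols[4,6) = 2x2
Unfold 1 (reflect across v@6): 4 holes -> [(6, 4), (6, 5), (6, 6), (6, 7)]
Unfold 2 (reflect across v@4): 8 holes -> [(6, 0), (6, 1), (6, 2), (6, 3), (6, 4), (6, 5), (6, 6), (6, 7)]
Unfold 3 (reflect across h@6): 16 holes -> [(5, 0), (5, 1), (5, 2), (5, 3), (5, 4), (5, 5), (5, 6), (5, 7), (6, 0), (6, 1), (6, 2), (6, 3), (6, 4), (6, 5), (6, 6), (6, 7)]
Unfold 4 (reflect across h@4): 32 holes -> [(1, 0), (1, 1), (1, 2), (1, 3), (1, 4), (1, 5), (1, 6), (1, 7), (2, 0), (2, 1), (2, 2), (2, 3), (2, 4), (2, 5), (2, 6), (2, 7), (5, 0), (5, 1), (5, 2), (5, 3), (5, 4), (5, 5), (5, 6), (5, 7), (6, 0), (6, 1), (6, 2), (6, 3), (6, 4), (6, 5), (6, 6), (6, 7)]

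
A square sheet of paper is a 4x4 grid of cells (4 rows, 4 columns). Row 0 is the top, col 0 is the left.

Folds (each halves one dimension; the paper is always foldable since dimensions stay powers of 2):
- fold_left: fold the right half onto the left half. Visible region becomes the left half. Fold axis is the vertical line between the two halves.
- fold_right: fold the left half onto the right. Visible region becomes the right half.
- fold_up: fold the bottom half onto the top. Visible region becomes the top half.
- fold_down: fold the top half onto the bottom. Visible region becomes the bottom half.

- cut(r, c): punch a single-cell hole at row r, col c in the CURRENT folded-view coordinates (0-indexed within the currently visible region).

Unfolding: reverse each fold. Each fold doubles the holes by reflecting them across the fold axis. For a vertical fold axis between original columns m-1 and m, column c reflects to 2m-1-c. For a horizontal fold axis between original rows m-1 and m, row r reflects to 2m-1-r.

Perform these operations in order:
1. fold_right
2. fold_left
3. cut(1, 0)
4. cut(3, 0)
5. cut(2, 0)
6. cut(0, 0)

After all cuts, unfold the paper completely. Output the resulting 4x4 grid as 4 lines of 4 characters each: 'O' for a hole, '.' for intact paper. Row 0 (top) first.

Op 1 fold_right: fold axis v@2; visible region now rows[0,4) x cols[2,4) = 4x2
Op 2 fold_left: fold axis v@3; visible region now rows[0,4) x cols[2,3) = 4x1
Op 3 cut(1, 0): punch at orig (1,2); cuts so far [(1, 2)]; region rows[0,4) x cols[2,3) = 4x1
Op 4 cut(3, 0): punch at orig (3,2); cuts so far [(1, 2), (3, 2)]; region rows[0,4) x cols[2,3) = 4x1
Op 5 cut(2, 0): punch at orig (2,2); cuts so far [(1, 2), (2, 2), (3, 2)]; region rows[0,4) x cols[2,3) = 4x1
Op 6 cut(0, 0): punch at orig (0,2); cuts so far [(0, 2), (1, 2), (2, 2), (3, 2)]; region rows[0,4) x cols[2,3) = 4x1
Unfold 1 (reflect across v@3): 8 holes -> [(0, 2), (0, 3), (1, 2), (1, 3), (2, 2), (2, 3), (3, 2), (3, 3)]
Unfold 2 (reflect across v@2): 16 holes -> [(0, 0), (0, 1), (0, 2), (0, 3), (1, 0), (1, 1), (1, 2), (1, 3), (2, 0), (2, 1), (2, 2), (2, 3), (3, 0), (3, 1), (3, 2), (3, 3)]

Answer: OOOO
OOOO
OOOO
OOOO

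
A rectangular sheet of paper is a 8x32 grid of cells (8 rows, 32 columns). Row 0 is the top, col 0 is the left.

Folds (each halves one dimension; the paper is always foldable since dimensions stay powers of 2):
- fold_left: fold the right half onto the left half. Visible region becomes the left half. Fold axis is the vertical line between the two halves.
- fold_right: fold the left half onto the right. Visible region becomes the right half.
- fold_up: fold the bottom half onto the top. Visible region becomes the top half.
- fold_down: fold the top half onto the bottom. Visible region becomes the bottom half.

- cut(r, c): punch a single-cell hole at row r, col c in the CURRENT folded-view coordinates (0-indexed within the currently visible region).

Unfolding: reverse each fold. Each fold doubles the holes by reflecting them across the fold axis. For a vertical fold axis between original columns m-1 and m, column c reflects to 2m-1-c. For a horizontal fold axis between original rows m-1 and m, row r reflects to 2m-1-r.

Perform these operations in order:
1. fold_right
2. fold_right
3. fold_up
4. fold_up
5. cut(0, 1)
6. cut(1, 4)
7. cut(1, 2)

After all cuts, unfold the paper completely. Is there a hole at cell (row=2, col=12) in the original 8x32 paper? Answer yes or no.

Answer: yes

Derivation:
Op 1 fold_right: fold axis v@16; visible region now rows[0,8) x cols[16,32) = 8x16
Op 2 fold_right: fold axis v@24; visible region now rows[0,8) x cols[24,32) = 8x8
Op 3 fold_up: fold axis h@4; visible region now rows[0,4) x cols[24,32) = 4x8
Op 4 fold_up: fold axis h@2; visible region now rows[0,2) x cols[24,32) = 2x8
Op 5 cut(0, 1): punch at orig (0,25); cuts so far [(0, 25)]; region rows[0,2) x cols[24,32) = 2x8
Op 6 cut(1, 4): punch at orig (1,28); cuts so far [(0, 25), (1, 28)]; region rows[0,2) x cols[24,32) = 2x8
Op 7 cut(1, 2): punch at orig (1,26); cuts so far [(0, 25), (1, 26), (1, 28)]; region rows[0,2) x cols[24,32) = 2x8
Unfold 1 (reflect across h@2): 6 holes -> [(0, 25), (1, 26), (1, 28), (2, 26), (2, 28), (3, 25)]
Unfold 2 (reflect across h@4): 12 holes -> [(0, 25), (1, 26), (1, 28), (2, 26), (2, 28), (3, 25), (4, 25), (5, 26), (5, 28), (6, 26), (6, 28), (7, 25)]
Unfold 3 (reflect across v@24): 24 holes -> [(0, 22), (0, 25), (1, 19), (1, 21), (1, 26), (1, 28), (2, 19), (2, 21), (2, 26), (2, 28), (3, 22), (3, 25), (4, 22), (4, 25), (5, 19), (5, 21), (5, 26), (5, 28), (6, 19), (6, 21), (6, 26), (6, 28), (7, 22), (7, 25)]
Unfold 4 (reflect across v@16): 48 holes -> [(0, 6), (0, 9), (0, 22), (0, 25), (1, 3), (1, 5), (1, 10), (1, 12), (1, 19), (1, 21), (1, 26), (1, 28), (2, 3), (2, 5), (2, 10), (2, 12), (2, 19), (2, 21), (2, 26), (2, 28), (3, 6), (3, 9), (3, 22), (3, 25), (4, 6), (4, 9), (4, 22), (4, 25), (5, 3), (5, 5), (5, 10), (5, 12), (5, 19), (5, 21), (5, 26), (5, 28), (6, 3), (6, 5), (6, 10), (6, 12), (6, 19), (6, 21), (6, 26), (6, 28), (7, 6), (7, 9), (7, 22), (7, 25)]
Holes: [(0, 6), (0, 9), (0, 22), (0, 25), (1, 3), (1, 5), (1, 10), (1, 12), (1, 19), (1, 21), (1, 26), (1, 28), (2, 3), (2, 5), (2, 10), (2, 12), (2, 19), (2, 21), (2, 26), (2, 28), (3, 6), (3, 9), (3, 22), (3, 25), (4, 6), (4, 9), (4, 22), (4, 25), (5, 3), (5, 5), (5, 10), (5, 12), (5, 19), (5, 21), (5, 26), (5, 28), (6, 3), (6, 5), (6, 10), (6, 12), (6, 19), (6, 21), (6, 26), (6, 28), (7, 6), (7, 9), (7, 22), (7, 25)]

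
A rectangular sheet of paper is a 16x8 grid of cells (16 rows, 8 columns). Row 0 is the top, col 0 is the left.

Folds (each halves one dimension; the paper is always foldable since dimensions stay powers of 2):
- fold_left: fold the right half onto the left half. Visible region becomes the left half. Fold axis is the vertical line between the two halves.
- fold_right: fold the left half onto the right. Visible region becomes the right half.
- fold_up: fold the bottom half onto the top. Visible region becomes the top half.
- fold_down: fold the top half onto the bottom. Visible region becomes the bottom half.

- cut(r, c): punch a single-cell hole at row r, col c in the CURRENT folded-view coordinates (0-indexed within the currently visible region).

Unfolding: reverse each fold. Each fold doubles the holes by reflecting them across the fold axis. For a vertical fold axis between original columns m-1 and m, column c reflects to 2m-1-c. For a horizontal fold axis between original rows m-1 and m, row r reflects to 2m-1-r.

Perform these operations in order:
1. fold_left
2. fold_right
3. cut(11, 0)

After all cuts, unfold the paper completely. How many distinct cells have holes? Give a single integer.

Answer: 4

Derivation:
Op 1 fold_left: fold axis v@4; visible region now rows[0,16) x cols[0,4) = 16x4
Op 2 fold_right: fold axis v@2; visible region now rows[0,16) x cols[2,4) = 16x2
Op 3 cut(11, 0): punch at orig (11,2); cuts so far [(11, 2)]; region rows[0,16) x cols[2,4) = 16x2
Unfold 1 (reflect across v@2): 2 holes -> [(11, 1), (11, 2)]
Unfold 2 (reflect across v@4): 4 holes -> [(11, 1), (11, 2), (11, 5), (11, 6)]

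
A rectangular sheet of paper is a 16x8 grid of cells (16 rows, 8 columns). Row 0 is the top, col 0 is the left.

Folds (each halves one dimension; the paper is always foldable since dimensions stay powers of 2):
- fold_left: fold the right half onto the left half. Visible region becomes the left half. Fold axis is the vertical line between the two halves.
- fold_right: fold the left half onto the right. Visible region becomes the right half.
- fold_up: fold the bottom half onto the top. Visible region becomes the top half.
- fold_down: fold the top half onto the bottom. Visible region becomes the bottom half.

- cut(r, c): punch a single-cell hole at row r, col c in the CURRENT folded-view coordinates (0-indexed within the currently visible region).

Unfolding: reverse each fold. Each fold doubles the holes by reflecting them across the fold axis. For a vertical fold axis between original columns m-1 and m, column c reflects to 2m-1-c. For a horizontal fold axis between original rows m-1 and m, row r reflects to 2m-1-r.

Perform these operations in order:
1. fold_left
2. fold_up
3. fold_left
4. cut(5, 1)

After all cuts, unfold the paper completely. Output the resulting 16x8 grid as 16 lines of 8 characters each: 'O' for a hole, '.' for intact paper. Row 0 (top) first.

Op 1 fold_left: fold axis v@4; visible region now rows[0,16) x cols[0,4) = 16x4
Op 2 fold_up: fold axis h@8; visible region now rows[0,8) x cols[0,4) = 8x4
Op 3 fold_left: fold axis v@2; visible region now rows[0,8) x cols[0,2) = 8x2
Op 4 cut(5, 1): punch at orig (5,1); cuts so far [(5, 1)]; region rows[0,8) x cols[0,2) = 8x2
Unfold 1 (reflect across v@2): 2 holes -> [(5, 1), (5, 2)]
Unfold 2 (reflect across h@8): 4 holes -> [(5, 1), (5, 2), (10, 1), (10, 2)]
Unfold 3 (reflect across v@4): 8 holes -> [(5, 1), (5, 2), (5, 5), (5, 6), (10, 1), (10, 2), (10, 5), (10, 6)]

Answer: ........
........
........
........
........
.OO..OO.
........
........
........
........
.OO..OO.
........
........
........
........
........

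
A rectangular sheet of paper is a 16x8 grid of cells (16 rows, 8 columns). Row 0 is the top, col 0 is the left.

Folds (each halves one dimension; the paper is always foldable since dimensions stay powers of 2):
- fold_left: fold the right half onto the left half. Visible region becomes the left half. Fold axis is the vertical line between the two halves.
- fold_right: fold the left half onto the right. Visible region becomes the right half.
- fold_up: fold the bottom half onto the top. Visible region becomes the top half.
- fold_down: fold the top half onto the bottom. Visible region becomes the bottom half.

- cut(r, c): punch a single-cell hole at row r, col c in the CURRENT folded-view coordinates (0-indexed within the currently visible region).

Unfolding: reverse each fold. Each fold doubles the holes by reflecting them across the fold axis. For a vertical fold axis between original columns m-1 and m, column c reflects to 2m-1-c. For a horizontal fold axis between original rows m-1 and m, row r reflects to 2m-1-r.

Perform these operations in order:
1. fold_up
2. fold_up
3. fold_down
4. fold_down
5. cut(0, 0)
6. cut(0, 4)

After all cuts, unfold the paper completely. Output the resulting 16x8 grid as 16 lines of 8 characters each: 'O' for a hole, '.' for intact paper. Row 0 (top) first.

Op 1 fold_up: fold axis h@8; visible region now rows[0,8) x cols[0,8) = 8x8
Op 2 fold_up: fold axis h@4; visible region now rows[0,4) x cols[0,8) = 4x8
Op 3 fold_down: fold axis h@2; visible region now rows[2,4) x cols[0,8) = 2x8
Op 4 fold_down: fold axis h@3; visible region now rows[3,4) x cols[0,8) = 1x8
Op 5 cut(0, 0): punch at orig (3,0); cuts so far [(3, 0)]; region rows[3,4) x cols[0,8) = 1x8
Op 6 cut(0, 4): punch at orig (3,4); cuts so far [(3, 0), (3, 4)]; region rows[3,4) x cols[0,8) = 1x8
Unfold 1 (reflect across h@3): 4 holes -> [(2, 0), (2, 4), (3, 0), (3, 4)]
Unfold 2 (reflect across h@2): 8 holes -> [(0, 0), (0, 4), (1, 0), (1, 4), (2, 0), (2, 4), (3, 0), (3, 4)]
Unfold 3 (reflect across h@4): 16 holes -> [(0, 0), (0, 4), (1, 0), (1, 4), (2, 0), (2, 4), (3, 0), (3, 4), (4, 0), (4, 4), (5, 0), (5, 4), (6, 0), (6, 4), (7, 0), (7, 4)]
Unfold 4 (reflect across h@8): 32 holes -> [(0, 0), (0, 4), (1, 0), (1, 4), (2, 0), (2, 4), (3, 0), (3, 4), (4, 0), (4, 4), (5, 0), (5, 4), (6, 0), (6, 4), (7, 0), (7, 4), (8, 0), (8, 4), (9, 0), (9, 4), (10, 0), (10, 4), (11, 0), (11, 4), (12, 0), (12, 4), (13, 0), (13, 4), (14, 0), (14, 4), (15, 0), (15, 4)]

Answer: O...O...
O...O...
O...O...
O...O...
O...O...
O...O...
O...O...
O...O...
O...O...
O...O...
O...O...
O...O...
O...O...
O...O...
O...O...
O...O...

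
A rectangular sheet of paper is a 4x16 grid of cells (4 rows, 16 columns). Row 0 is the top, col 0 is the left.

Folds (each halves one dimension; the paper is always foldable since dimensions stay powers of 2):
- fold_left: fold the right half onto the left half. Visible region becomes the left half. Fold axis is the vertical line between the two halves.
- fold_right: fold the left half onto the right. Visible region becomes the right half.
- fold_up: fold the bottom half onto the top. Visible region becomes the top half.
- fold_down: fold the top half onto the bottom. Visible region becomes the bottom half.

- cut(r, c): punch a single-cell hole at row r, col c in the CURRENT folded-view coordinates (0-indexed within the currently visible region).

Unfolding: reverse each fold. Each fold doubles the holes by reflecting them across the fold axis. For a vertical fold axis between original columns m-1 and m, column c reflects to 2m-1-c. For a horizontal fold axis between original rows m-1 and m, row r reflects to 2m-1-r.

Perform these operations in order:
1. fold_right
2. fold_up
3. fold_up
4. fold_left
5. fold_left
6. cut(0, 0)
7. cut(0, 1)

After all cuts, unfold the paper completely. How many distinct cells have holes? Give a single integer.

Op 1 fold_right: fold axis v@8; visible region now rows[0,4) x cols[8,16) = 4x8
Op 2 fold_up: fold axis h@2; visible region now rows[0,2) x cols[8,16) = 2x8
Op 3 fold_up: fold axis h@1; visible region now rows[0,1) x cols[8,16) = 1x8
Op 4 fold_left: fold axis v@12; visible region now rows[0,1) x cols[8,12) = 1x4
Op 5 fold_left: fold axis v@10; visible region now rows[0,1) x cols[8,10) = 1x2
Op 6 cut(0, 0): punch at orig (0,8); cuts so far [(0, 8)]; region rows[0,1) x cols[8,10) = 1x2
Op 7 cut(0, 1): punch at orig (0,9); cuts so far [(0, 8), (0, 9)]; region rows[0,1) x cols[8,10) = 1x2
Unfold 1 (reflect across v@10): 4 holes -> [(0, 8), (0, 9), (0, 10), (0, 11)]
Unfold 2 (reflect across v@12): 8 holes -> [(0, 8), (0, 9), (0, 10), (0, 11), (0, 12), (0, 13), (0, 14), (0, 15)]
Unfold 3 (reflect across h@1): 16 holes -> [(0, 8), (0, 9), (0, 10), (0, 11), (0, 12), (0, 13), (0, 14), (0, 15), (1, 8), (1, 9), (1, 10), (1, 11), (1, 12), (1, 13), (1, 14), (1, 15)]
Unfold 4 (reflect across h@2): 32 holes -> [(0, 8), (0, 9), (0, 10), (0, 11), (0, 12), (0, 13), (0, 14), (0, 15), (1, 8), (1, 9), (1, 10), (1, 11), (1, 12), (1, 13), (1, 14), (1, 15), (2, 8), (2, 9), (2, 10), (2, 11), (2, 12), (2, 13), (2, 14), (2, 15), (3, 8), (3, 9), (3, 10), (3, 11), (3, 12), (3, 13), (3, 14), (3, 15)]
Unfold 5 (reflect across v@8): 64 holes -> [(0, 0), (0, 1), (0, 2), (0, 3), (0, 4), (0, 5), (0, 6), (0, 7), (0, 8), (0, 9), (0, 10), (0, 11), (0, 12), (0, 13), (0, 14), (0, 15), (1, 0), (1, 1), (1, 2), (1, 3), (1, 4), (1, 5), (1, 6), (1, 7), (1, 8), (1, 9), (1, 10), (1, 11), (1, 12), (1, 13), (1, 14), (1, 15), (2, 0), (2, 1), (2, 2), (2, 3), (2, 4), (2, 5), (2, 6), (2, 7), (2, 8), (2, 9), (2, 10), (2, 11), (2, 12), (2, 13), (2, 14), (2, 15), (3, 0), (3, 1), (3, 2), (3, 3), (3, 4), (3, 5), (3, 6), (3, 7), (3, 8), (3, 9), (3, 10), (3, 11), (3, 12), (3, 13), (3, 14), (3, 15)]

Answer: 64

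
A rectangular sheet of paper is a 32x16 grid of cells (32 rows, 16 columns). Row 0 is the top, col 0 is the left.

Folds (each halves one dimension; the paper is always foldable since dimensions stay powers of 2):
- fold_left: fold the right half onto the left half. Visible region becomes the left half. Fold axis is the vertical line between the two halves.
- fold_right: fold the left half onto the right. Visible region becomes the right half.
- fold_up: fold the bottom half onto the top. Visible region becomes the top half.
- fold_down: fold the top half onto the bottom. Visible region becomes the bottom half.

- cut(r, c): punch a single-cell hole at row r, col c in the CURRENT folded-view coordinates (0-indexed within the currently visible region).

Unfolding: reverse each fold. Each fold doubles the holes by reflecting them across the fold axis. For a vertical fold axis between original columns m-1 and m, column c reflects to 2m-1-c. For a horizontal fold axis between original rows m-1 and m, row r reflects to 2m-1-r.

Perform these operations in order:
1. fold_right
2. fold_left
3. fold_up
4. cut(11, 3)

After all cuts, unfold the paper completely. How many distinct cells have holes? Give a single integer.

Op 1 fold_right: fold axis v@8; visible region now rows[0,32) x cols[8,16) = 32x8
Op 2 fold_left: fold axis v@12; visible region now rows[0,32) x cols[8,12) = 32x4
Op 3 fold_up: fold axis h@16; visible region now rows[0,16) x cols[8,12) = 16x4
Op 4 cut(11, 3): punch at orig (11,11); cuts so far [(11, 11)]; region rows[0,16) x cols[8,12) = 16x4
Unfold 1 (reflect across h@16): 2 holes -> [(11, 11), (20, 11)]
Unfold 2 (reflect across v@12): 4 holes -> [(11, 11), (11, 12), (20, 11), (20, 12)]
Unfold 3 (reflect across v@8): 8 holes -> [(11, 3), (11, 4), (11, 11), (11, 12), (20, 3), (20, 4), (20, 11), (20, 12)]

Answer: 8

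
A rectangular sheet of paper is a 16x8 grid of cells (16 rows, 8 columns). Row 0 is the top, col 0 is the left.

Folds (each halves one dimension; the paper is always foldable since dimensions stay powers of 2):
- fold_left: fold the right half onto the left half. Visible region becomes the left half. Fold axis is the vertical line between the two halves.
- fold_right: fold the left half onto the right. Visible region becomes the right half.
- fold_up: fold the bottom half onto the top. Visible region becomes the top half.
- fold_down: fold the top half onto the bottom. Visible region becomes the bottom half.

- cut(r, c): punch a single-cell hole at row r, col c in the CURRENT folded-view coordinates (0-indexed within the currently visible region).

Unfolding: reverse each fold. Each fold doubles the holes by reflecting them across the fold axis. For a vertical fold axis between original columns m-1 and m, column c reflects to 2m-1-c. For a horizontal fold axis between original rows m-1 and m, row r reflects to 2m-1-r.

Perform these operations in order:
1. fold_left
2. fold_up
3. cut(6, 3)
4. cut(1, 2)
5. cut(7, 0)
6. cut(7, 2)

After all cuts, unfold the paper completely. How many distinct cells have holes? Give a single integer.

Op 1 fold_left: fold axis v@4; visible region now rows[0,16) x cols[0,4) = 16x4
Op 2 fold_up: fold axis h@8; visible region now rows[0,8) x cols[0,4) = 8x4
Op 3 cut(6, 3): punch at orig (6,3); cuts so far [(6, 3)]; region rows[0,8) x cols[0,4) = 8x4
Op 4 cut(1, 2): punch at orig (1,2); cuts so far [(1, 2), (6, 3)]; region rows[0,8) x cols[0,4) = 8x4
Op 5 cut(7, 0): punch at orig (7,0); cuts so far [(1, 2), (6, 3), (7, 0)]; region rows[0,8) x cols[0,4) = 8x4
Op 6 cut(7, 2): punch at orig (7,2); cuts so far [(1, 2), (6, 3), (7, 0), (7, 2)]; region rows[0,8) x cols[0,4) = 8x4
Unfold 1 (reflect across h@8): 8 holes -> [(1, 2), (6, 3), (7, 0), (7, 2), (8, 0), (8, 2), (9, 3), (14, 2)]
Unfold 2 (reflect across v@4): 16 holes -> [(1, 2), (1, 5), (6, 3), (6, 4), (7, 0), (7, 2), (7, 5), (7, 7), (8, 0), (8, 2), (8, 5), (8, 7), (9, 3), (9, 4), (14, 2), (14, 5)]

Answer: 16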